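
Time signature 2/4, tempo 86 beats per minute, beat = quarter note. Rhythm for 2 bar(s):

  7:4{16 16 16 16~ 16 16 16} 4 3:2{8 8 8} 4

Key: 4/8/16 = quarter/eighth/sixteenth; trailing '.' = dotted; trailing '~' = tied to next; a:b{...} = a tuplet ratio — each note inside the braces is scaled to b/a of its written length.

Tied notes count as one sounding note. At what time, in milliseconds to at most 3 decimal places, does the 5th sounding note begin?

note 5 onset = 5/7b = 498.339ms

1. 0.0ms @ 0 + 99.668ms (1/7)
2. 99.668ms @ 1/7 + 99.668ms (1/7)
3. 199.336ms @ 2/7 + 99.668ms (1/7)
4. 299.003ms @ 3/7 + 199.336ms (2/7)
5. 498.339ms @ 5/7 + 99.668ms (1/7)
6. 598.007ms @ 6/7 + 99.668ms (1/7)
7. 697.674ms @ 1 + 697.674ms (1)
8. 1395.349ms @ 2 + 232.558ms (1/3)
9. 1627.907ms @ 7/3 + 232.558ms (1/3)
10. 1860.465ms @ 8/3 + 232.558ms (1/3)
11. 2093.023ms @ 3 + 697.674ms (1)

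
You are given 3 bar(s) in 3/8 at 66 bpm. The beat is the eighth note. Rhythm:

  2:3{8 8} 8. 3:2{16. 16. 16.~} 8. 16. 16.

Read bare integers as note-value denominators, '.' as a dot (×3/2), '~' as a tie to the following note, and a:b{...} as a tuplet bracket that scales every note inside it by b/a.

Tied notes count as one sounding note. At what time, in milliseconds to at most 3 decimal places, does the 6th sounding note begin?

note 6 onset = 11/2b = 5000.0ms

1. 0.0ms @ 0 + 1363.636ms (3/2)
2. 1363.636ms @ 3/2 + 1363.636ms (3/2)
3. 2727.273ms @ 3 + 1363.636ms (3/2)
4. 4090.909ms @ 9/2 + 454.545ms (1/2)
5. 4545.455ms @ 5 + 454.545ms (1/2)
6. 5000.0ms @ 11/2 + 1818.182ms (2)
7. 6818.182ms @ 15/2 + 681.818ms (3/4)
8. 7500.0ms @ 33/4 + 681.818ms (3/4)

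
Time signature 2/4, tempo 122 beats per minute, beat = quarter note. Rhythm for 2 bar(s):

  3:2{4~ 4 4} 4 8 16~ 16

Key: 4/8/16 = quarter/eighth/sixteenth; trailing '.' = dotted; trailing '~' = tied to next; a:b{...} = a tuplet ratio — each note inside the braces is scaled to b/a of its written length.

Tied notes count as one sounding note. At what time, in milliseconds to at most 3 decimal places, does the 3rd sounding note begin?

note 3 onset = 2b = 983.607ms

1. 0.0ms @ 0 + 655.738ms (4/3)
2. 655.738ms @ 4/3 + 327.869ms (2/3)
3. 983.607ms @ 2 + 491.803ms (1)
4. 1475.41ms @ 3 + 245.902ms (1/2)
5. 1721.311ms @ 7/2 + 245.902ms (1/2)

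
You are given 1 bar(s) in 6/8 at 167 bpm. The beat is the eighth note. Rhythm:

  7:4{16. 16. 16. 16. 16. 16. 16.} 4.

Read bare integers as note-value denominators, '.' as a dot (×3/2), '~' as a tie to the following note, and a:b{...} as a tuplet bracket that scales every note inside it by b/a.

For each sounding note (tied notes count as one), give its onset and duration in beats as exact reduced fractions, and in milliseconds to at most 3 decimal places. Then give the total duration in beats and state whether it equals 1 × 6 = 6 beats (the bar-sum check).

1) 0.0ms=0b +153.978ms=3/7b
2) 153.978ms=3/7b +153.978ms=3/7b
3) 307.956ms=6/7b +153.978ms=3/7b
4) 461.933ms=9/7b +153.978ms=3/7b
5) 615.911ms=12/7b +153.978ms=3/7b
6) 769.889ms=15/7b +153.978ms=3/7b
7) 923.867ms=18/7b +153.978ms=3/7b
8) 1077.844ms=3b +1077.844ms=3b
Σ=6b of 6 (167bpm 6/8) — PASS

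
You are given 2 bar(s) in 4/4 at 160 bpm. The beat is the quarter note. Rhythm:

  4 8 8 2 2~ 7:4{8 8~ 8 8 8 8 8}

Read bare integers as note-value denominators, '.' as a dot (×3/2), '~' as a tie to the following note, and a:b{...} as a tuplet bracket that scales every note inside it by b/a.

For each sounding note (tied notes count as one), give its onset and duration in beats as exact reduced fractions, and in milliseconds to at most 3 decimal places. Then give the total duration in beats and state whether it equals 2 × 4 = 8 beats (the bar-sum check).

1) 0.0ms=0b +375.0ms=1b
2) 375.0ms=1b +187.5ms=1/2b
3) 562.5ms=3/2b +187.5ms=1/2b
4) 750.0ms=2b +750.0ms=2b
5) 1500.0ms=4b +857.143ms=16/7b
6) 2357.143ms=44/7b +214.286ms=4/7b
7) 2571.429ms=48/7b +107.143ms=2/7b
8) 2678.571ms=50/7b +107.143ms=2/7b
9) 2785.714ms=52/7b +107.143ms=2/7b
10) 2892.857ms=54/7b +107.143ms=2/7b
Σ=8b of 8 (160bpm 4/4) — PASS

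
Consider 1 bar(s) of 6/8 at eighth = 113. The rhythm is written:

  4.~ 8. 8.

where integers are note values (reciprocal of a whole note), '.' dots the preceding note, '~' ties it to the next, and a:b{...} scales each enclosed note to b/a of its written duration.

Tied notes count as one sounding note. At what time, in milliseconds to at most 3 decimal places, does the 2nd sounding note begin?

1. 0.0ms @ 0 + 2389.381ms (9/2)
2. 2389.381ms @ 9/2 + 796.46ms (3/2)

note 2 onset = 9/2b = 2389.381ms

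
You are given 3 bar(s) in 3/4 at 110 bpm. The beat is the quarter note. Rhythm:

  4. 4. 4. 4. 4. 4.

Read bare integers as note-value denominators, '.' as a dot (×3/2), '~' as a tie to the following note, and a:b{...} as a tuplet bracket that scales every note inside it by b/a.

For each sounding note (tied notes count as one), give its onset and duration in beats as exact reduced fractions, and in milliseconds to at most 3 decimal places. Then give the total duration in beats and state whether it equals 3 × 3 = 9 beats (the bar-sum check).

1) 0.0ms=0b +818.182ms=3/2b
2) 818.182ms=3/2b +818.182ms=3/2b
3) 1636.364ms=3b +818.182ms=3/2b
4) 2454.545ms=9/2b +818.182ms=3/2b
5) 3272.727ms=6b +818.182ms=3/2b
6) 4090.909ms=15/2b +818.182ms=3/2b
Σ=9b of 9 (110bpm 3/4) — PASS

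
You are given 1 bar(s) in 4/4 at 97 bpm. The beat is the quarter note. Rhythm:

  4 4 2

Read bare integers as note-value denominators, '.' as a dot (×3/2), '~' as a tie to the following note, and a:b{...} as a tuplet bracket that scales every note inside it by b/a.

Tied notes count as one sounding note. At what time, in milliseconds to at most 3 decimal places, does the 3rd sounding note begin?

1. 0.0ms @ 0 + 618.557ms (1)
2. 618.557ms @ 1 + 618.557ms (1)
3. 1237.113ms @ 2 + 1237.113ms (2)

note 3 onset = 2b = 1237.113ms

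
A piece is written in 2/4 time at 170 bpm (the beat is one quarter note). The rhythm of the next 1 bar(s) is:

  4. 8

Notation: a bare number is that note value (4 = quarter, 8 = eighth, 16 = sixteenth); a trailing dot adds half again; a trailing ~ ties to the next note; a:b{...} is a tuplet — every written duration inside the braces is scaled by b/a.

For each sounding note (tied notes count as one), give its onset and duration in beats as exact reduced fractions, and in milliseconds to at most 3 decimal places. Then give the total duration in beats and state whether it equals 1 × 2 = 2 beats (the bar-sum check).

1) 0.0ms=0b +529.412ms=3/2b
2) 529.412ms=3/2b +176.471ms=1/2b
Σ=2b of 2 (170bpm 2/4) — PASS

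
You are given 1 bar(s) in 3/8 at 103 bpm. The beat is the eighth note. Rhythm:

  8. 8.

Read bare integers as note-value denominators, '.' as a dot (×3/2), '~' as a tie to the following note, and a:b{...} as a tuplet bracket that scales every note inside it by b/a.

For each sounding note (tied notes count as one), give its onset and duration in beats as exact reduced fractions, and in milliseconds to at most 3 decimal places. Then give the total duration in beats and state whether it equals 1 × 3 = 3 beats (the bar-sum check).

1) 0.0ms=0b +873.786ms=3/2b
2) 873.786ms=3/2b +873.786ms=3/2b
Σ=3b of 3 (103bpm 3/8) — PASS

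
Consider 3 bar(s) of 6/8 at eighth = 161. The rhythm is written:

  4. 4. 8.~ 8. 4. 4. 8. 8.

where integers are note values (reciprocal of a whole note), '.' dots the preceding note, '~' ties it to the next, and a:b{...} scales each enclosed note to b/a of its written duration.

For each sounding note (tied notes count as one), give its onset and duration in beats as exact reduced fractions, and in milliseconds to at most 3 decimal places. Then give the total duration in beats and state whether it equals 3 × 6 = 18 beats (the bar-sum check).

1) 0.0ms=0b +1118.012ms=3b
2) 1118.012ms=3b +1118.012ms=3b
3) 2236.025ms=6b +1118.012ms=3b
4) 3354.037ms=9b +1118.012ms=3b
5) 4472.05ms=12b +1118.012ms=3b
6) 5590.062ms=15b +559.006ms=3/2b
7) 6149.068ms=33/2b +559.006ms=3/2b
Σ=18b of 18 (161bpm 6/8) — PASS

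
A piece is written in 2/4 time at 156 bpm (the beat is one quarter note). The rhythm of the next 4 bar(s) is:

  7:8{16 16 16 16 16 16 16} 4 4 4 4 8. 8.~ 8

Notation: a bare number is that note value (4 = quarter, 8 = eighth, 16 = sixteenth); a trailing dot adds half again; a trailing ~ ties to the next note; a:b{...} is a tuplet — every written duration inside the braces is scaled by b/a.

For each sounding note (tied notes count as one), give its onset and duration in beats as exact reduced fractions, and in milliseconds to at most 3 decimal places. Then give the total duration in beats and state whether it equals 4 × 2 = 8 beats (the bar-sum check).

1) 0.0ms=0b +109.89ms=2/7b
2) 109.89ms=2/7b +109.89ms=2/7b
3) 219.78ms=4/7b +109.89ms=2/7b
4) 329.67ms=6/7b +109.89ms=2/7b
5) 439.56ms=8/7b +109.89ms=2/7b
6) 549.451ms=10/7b +109.89ms=2/7b
7) 659.341ms=12/7b +109.89ms=2/7b
8) 769.231ms=2b +384.615ms=1b
9) 1153.846ms=3b +384.615ms=1b
10) 1538.462ms=4b +384.615ms=1b
11) 1923.077ms=5b +384.615ms=1b
12) 2307.692ms=6b +288.462ms=3/4b
13) 2596.154ms=27/4b +480.769ms=5/4b
Σ=8b of 8 (156bpm 2/4) — PASS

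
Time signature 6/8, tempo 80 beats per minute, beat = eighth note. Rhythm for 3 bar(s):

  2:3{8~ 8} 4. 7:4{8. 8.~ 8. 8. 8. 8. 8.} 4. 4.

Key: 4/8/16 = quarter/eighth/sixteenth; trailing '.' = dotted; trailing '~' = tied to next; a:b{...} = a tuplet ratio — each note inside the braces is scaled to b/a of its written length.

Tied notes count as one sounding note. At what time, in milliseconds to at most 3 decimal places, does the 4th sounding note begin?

1. 0.0ms @ 0 + 2250.0ms (3)
2. 2250.0ms @ 3 + 2250.0ms (3)
3. 4500.0ms @ 6 + 642.857ms (6/7)
4. 5142.857ms @ 48/7 + 1285.714ms (12/7)
5. 6428.571ms @ 60/7 + 642.857ms (6/7)
6. 7071.429ms @ 66/7 + 642.857ms (6/7)
7. 7714.286ms @ 72/7 + 642.857ms (6/7)
8. 8357.143ms @ 78/7 + 642.857ms (6/7)
9. 9000.0ms @ 12 + 2250.0ms (3)
10. 11250.0ms @ 15 + 2250.0ms (3)

note 4 onset = 48/7b = 5142.857ms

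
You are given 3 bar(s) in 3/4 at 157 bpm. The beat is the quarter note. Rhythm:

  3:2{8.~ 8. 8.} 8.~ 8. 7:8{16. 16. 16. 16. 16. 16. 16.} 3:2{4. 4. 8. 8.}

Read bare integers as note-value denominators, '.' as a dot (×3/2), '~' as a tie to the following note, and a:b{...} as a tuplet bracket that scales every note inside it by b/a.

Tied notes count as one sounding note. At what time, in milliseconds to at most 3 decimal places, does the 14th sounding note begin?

note 14 onset = 17/2b = 3248.408ms

1. 0.0ms @ 0 + 382.166ms (1)
2. 382.166ms @ 1 + 191.083ms (1/2)
3. 573.248ms @ 3/2 + 573.248ms (3/2)
4. 1146.497ms @ 3 + 163.785ms (3/7)
5. 1310.282ms @ 24/7 + 163.785ms (3/7)
6. 1474.067ms @ 27/7 + 163.785ms (3/7)
7. 1637.853ms @ 30/7 + 163.785ms (3/7)
8. 1801.638ms @ 33/7 + 163.785ms (3/7)
9. 1965.423ms @ 36/7 + 163.785ms (3/7)
10. 2129.208ms @ 39/7 + 163.785ms (3/7)
11. 2292.994ms @ 6 + 382.166ms (1)
12. 2675.159ms @ 7 + 382.166ms (1)
13. 3057.325ms @ 8 + 191.083ms (1/2)
14. 3248.408ms @ 17/2 + 191.083ms (1/2)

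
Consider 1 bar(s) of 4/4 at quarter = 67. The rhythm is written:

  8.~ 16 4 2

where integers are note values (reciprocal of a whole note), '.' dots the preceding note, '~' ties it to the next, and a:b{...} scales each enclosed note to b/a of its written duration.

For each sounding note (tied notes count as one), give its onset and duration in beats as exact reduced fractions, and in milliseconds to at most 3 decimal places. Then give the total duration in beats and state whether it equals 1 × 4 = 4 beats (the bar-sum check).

1) 0.0ms=0b +895.522ms=1b
2) 895.522ms=1b +895.522ms=1b
3) 1791.045ms=2b +1791.045ms=2b
Σ=4b of 4 (67bpm 4/4) — PASS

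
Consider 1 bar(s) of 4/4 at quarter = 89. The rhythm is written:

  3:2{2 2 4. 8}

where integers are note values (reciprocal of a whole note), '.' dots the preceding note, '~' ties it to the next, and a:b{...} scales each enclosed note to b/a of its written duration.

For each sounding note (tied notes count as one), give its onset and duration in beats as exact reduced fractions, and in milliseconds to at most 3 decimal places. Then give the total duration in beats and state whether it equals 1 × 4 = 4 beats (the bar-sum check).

1) 0.0ms=0b +898.876ms=4/3b
2) 898.876ms=4/3b +898.876ms=4/3b
3) 1797.753ms=8/3b +674.157ms=1b
4) 2471.91ms=11/3b +224.719ms=1/3b
Σ=4b of 4 (89bpm 4/4) — PASS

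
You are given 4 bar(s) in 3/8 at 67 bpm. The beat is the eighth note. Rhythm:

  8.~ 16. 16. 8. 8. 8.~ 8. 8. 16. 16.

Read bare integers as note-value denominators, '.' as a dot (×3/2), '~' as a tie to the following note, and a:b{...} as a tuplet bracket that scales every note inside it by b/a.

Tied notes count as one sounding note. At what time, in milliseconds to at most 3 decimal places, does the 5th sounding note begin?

1. 0.0ms @ 0 + 2014.925ms (9/4)
2. 2014.925ms @ 9/4 + 671.642ms (3/4)
3. 2686.567ms @ 3 + 1343.284ms (3/2)
4. 4029.851ms @ 9/2 + 1343.284ms (3/2)
5. 5373.134ms @ 6 + 2686.567ms (3)
6. 8059.701ms @ 9 + 1343.284ms (3/2)
7. 9402.985ms @ 21/2 + 671.642ms (3/4)
8. 10074.627ms @ 45/4 + 671.642ms (3/4)

note 5 onset = 6b = 5373.134ms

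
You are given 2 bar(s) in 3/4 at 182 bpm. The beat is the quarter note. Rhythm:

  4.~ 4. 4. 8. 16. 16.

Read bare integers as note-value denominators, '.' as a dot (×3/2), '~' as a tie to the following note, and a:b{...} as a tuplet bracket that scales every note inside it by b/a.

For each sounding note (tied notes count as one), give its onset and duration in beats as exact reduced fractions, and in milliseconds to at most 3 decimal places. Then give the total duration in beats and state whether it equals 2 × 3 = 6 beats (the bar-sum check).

1) 0.0ms=0b +989.011ms=3b
2) 989.011ms=3b +494.505ms=3/2b
3) 1483.516ms=9/2b +247.253ms=3/4b
4) 1730.769ms=21/4b +123.626ms=3/8b
5) 1854.396ms=45/8b +123.626ms=3/8b
Σ=6b of 6 (182bpm 3/4) — PASS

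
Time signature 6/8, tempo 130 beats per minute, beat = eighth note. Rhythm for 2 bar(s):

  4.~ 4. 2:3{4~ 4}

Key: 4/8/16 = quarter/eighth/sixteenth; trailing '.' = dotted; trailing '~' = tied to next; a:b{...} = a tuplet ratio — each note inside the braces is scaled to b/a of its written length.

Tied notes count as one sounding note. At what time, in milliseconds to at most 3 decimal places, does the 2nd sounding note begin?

note 2 onset = 6b = 2769.231ms

1. 0.0ms @ 0 + 2769.231ms (6)
2. 2769.231ms @ 6 + 2769.231ms (6)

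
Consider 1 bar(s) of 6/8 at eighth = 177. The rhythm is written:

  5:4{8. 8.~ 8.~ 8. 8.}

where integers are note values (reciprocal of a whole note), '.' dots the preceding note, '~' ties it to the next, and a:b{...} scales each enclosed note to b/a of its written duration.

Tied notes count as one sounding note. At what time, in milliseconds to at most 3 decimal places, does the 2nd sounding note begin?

1. 0.0ms @ 0 + 406.78ms (6/5)
2. 406.78ms @ 6/5 + 1220.339ms (18/5)
3. 1627.119ms @ 24/5 + 406.78ms (6/5)

note 2 onset = 6/5b = 406.78ms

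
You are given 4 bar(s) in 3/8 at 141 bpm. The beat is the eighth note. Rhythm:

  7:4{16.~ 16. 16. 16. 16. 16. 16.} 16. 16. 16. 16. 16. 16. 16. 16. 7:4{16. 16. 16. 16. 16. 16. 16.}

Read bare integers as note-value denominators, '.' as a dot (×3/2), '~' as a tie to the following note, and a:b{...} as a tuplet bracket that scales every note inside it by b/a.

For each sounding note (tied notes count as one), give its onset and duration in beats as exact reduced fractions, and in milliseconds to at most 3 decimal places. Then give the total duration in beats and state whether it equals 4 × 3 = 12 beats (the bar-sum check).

1) 0.0ms=0b +364.742ms=6/7b
2) 364.742ms=6/7b +182.371ms=3/7b
3) 547.112ms=9/7b +182.371ms=3/7b
4) 729.483ms=12/7b +182.371ms=3/7b
5) 911.854ms=15/7b +182.371ms=3/7b
6) 1094.225ms=18/7b +182.371ms=3/7b
7) 1276.596ms=3b +319.149ms=3/4b
8) 1595.745ms=15/4b +319.149ms=3/4b
9) 1914.894ms=9/2b +319.149ms=3/4b
10) 2234.043ms=21/4b +319.149ms=3/4b
11) 2553.191ms=6b +319.149ms=3/4b
12) 2872.34ms=27/4b +319.149ms=3/4b
13) 3191.489ms=15/2b +319.149ms=3/4b
14) 3510.638ms=33/4b +319.149ms=3/4b
15) 3829.787ms=9b +182.371ms=3/7b
16) 4012.158ms=66/7b +182.371ms=3/7b
17) 4194.529ms=69/7b +182.371ms=3/7b
18) 4376.9ms=72/7b +182.371ms=3/7b
19) 4559.271ms=75/7b +182.371ms=3/7b
20) 4741.641ms=78/7b +182.371ms=3/7b
21) 4924.012ms=81/7b +182.371ms=3/7b
Σ=12b of 12 (141bpm 3/8) — PASS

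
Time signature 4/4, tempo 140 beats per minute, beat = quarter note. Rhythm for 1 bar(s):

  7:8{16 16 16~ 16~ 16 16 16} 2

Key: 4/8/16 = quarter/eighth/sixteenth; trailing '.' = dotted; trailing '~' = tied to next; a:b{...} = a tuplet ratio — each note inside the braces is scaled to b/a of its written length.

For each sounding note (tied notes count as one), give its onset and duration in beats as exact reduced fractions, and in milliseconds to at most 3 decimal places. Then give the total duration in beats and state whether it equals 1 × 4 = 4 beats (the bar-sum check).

1) 0.0ms=0b +122.449ms=2/7b
2) 122.449ms=2/7b +122.449ms=2/7b
3) 244.898ms=4/7b +367.347ms=6/7b
4) 612.245ms=10/7b +122.449ms=2/7b
5) 734.694ms=12/7b +122.449ms=2/7b
6) 857.143ms=2b +857.143ms=2b
Σ=4b of 4 (140bpm 4/4) — PASS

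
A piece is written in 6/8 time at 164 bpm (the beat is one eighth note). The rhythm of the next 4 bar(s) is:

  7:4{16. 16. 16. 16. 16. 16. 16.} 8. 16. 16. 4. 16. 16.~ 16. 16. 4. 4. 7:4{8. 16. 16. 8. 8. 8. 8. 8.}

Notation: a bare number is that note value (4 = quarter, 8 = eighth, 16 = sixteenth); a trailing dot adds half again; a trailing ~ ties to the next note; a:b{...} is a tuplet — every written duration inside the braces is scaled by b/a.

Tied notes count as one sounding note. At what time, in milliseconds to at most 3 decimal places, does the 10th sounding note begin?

note 10 onset = 21/4b = 1920.732ms

1. 0.0ms @ 0 + 156.794ms (3/7)
2. 156.794ms @ 3/7 + 156.794ms (3/7)
3. 313.589ms @ 6/7 + 156.794ms (3/7)
4. 470.383ms @ 9/7 + 156.794ms (3/7)
5. 627.178ms @ 12/7 + 156.794ms (3/7)
6. 783.972ms @ 15/7 + 156.794ms (3/7)
7. 940.767ms @ 18/7 + 156.794ms (3/7)
8. 1097.561ms @ 3 + 548.78ms (3/2)
9. 1646.341ms @ 9/2 + 274.39ms (3/4)
10. 1920.732ms @ 21/4 + 274.39ms (3/4)
11. 2195.122ms @ 6 + 1097.561ms (3)
12. 3292.683ms @ 9 + 274.39ms (3/4)
13. 3567.073ms @ 39/4 + 548.78ms (3/2)
14. 4115.854ms @ 45/4 + 274.39ms (3/4)
15. 4390.244ms @ 12 + 1097.561ms (3)
16. 5487.805ms @ 15 + 1097.561ms (3)
17. 6585.366ms @ 18 + 313.589ms (6/7)
18. 6898.955ms @ 132/7 + 156.794ms (3/7)
19. 7055.749ms @ 135/7 + 156.794ms (3/7)
20. 7212.544ms @ 138/7 + 313.589ms (6/7)
21. 7526.132ms @ 144/7 + 313.589ms (6/7)
22. 7839.721ms @ 150/7 + 313.589ms (6/7)
23. 8153.31ms @ 156/7 + 313.589ms (6/7)
24. 8466.899ms @ 162/7 + 313.589ms (6/7)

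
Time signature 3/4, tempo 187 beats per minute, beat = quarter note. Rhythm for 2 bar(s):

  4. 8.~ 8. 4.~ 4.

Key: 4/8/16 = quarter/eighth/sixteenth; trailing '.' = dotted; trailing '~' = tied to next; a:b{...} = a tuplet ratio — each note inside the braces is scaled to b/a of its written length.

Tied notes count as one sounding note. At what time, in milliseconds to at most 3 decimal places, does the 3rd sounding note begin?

note 3 onset = 3b = 962.567ms

1. 0.0ms @ 0 + 481.283ms (3/2)
2. 481.283ms @ 3/2 + 481.283ms (3/2)
3. 962.567ms @ 3 + 962.567ms (3)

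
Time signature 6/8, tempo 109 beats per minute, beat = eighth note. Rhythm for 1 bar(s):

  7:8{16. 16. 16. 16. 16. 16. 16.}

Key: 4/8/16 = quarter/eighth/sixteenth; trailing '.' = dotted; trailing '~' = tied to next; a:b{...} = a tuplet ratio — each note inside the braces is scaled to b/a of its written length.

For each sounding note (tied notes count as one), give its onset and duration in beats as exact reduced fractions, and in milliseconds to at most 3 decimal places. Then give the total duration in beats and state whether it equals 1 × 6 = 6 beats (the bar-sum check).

1) 0.0ms=0b +471.822ms=6/7b
2) 471.822ms=6/7b +471.822ms=6/7b
3) 943.644ms=12/7b +471.822ms=6/7b
4) 1415.465ms=18/7b +471.822ms=6/7b
5) 1887.287ms=24/7b +471.822ms=6/7b
6) 2359.109ms=30/7b +471.822ms=6/7b
7) 2830.931ms=36/7b +471.822ms=6/7b
Σ=6b of 6 (109bpm 6/8) — PASS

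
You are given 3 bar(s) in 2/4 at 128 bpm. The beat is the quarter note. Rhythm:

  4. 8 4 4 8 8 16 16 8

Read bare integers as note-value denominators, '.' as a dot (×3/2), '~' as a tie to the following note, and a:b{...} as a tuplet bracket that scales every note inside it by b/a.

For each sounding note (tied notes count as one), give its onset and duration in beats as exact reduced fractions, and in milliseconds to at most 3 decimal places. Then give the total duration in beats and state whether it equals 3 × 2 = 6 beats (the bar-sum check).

1) 0.0ms=0b +703.125ms=3/2b
2) 703.125ms=3/2b +234.375ms=1/2b
3) 937.5ms=2b +468.75ms=1b
4) 1406.25ms=3b +468.75ms=1b
5) 1875.0ms=4b +234.375ms=1/2b
6) 2109.375ms=9/2b +234.375ms=1/2b
7) 2343.75ms=5b +117.188ms=1/4b
8) 2460.938ms=21/4b +117.188ms=1/4b
9) 2578.125ms=11/2b +234.375ms=1/2b
Σ=6b of 6 (128bpm 2/4) — PASS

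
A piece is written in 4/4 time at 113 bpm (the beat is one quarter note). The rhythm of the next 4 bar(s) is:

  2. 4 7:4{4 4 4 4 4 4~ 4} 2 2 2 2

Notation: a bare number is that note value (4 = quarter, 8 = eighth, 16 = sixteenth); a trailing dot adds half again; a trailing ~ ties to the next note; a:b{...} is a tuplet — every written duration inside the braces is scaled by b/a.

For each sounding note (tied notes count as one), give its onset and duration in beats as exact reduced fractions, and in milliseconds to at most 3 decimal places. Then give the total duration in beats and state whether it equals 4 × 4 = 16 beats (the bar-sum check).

1) 0.0ms=0b +1592.92ms=3b
2) 1592.92ms=3b +530.973ms=1b
3) 2123.894ms=4b +303.413ms=4/7b
4) 2427.307ms=32/7b +303.413ms=4/7b
5) 2730.721ms=36/7b +303.413ms=4/7b
6) 3034.134ms=40/7b +303.413ms=4/7b
7) 3337.547ms=44/7b +303.413ms=4/7b
8) 3640.961ms=48/7b +606.827ms=8/7b
9) 4247.788ms=8b +1061.947ms=2b
10) 5309.735ms=10b +1061.947ms=2b
11) 6371.681ms=12b +1061.947ms=2b
12) 7433.628ms=14b +1061.947ms=2b
Σ=16b of 16 (113bpm 4/4) — PASS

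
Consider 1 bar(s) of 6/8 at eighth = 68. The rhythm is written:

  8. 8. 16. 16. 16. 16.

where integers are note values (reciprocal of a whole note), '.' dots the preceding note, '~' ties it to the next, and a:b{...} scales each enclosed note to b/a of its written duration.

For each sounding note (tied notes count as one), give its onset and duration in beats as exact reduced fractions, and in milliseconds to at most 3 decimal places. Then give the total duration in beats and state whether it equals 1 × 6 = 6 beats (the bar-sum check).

1) 0.0ms=0b +1323.529ms=3/2b
2) 1323.529ms=3/2b +1323.529ms=3/2b
3) 2647.059ms=3b +661.765ms=3/4b
4) 3308.824ms=15/4b +661.765ms=3/4b
5) 3970.588ms=9/2b +661.765ms=3/4b
6) 4632.353ms=21/4b +661.765ms=3/4b
Σ=6b of 6 (68bpm 6/8) — PASS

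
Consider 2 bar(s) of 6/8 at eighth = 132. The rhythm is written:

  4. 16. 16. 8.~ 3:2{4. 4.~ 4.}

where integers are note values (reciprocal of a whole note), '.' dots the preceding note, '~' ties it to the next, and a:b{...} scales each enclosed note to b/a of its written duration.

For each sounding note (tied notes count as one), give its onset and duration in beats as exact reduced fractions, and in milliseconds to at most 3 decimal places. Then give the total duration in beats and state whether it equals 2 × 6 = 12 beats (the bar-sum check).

1) 0.0ms=0b +1363.636ms=3b
2) 1363.636ms=3b +340.909ms=3/4b
3) 1704.545ms=15/4b +340.909ms=3/4b
4) 2045.455ms=9/2b +1590.909ms=7/2b
5) 3636.364ms=8b +1818.182ms=4b
Σ=12b of 12 (132bpm 6/8) — PASS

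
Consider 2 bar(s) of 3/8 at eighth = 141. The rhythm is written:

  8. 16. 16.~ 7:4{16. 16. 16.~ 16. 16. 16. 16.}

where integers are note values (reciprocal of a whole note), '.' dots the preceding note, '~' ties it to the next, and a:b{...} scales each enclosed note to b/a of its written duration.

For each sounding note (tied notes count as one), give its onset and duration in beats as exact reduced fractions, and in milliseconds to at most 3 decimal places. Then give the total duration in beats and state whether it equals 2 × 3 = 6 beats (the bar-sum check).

1) 0.0ms=0b +638.298ms=3/2b
2) 638.298ms=3/2b +319.149ms=3/4b
3) 957.447ms=9/4b +501.52ms=33/28b
4) 1458.967ms=24/7b +182.371ms=3/7b
5) 1641.337ms=27/7b +364.742ms=6/7b
6) 2006.079ms=33/7b +182.371ms=3/7b
7) 2188.45ms=36/7b +182.371ms=3/7b
8) 2370.821ms=39/7b +182.371ms=3/7b
Σ=6b of 6 (141bpm 3/8) — PASS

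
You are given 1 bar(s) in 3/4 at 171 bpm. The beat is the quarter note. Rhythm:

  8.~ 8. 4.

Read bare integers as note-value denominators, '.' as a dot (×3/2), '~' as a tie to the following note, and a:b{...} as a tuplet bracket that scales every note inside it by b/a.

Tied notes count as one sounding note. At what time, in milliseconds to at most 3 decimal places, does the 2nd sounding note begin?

note 2 onset = 3/2b = 526.316ms

1. 0.0ms @ 0 + 526.316ms (3/2)
2. 526.316ms @ 3/2 + 526.316ms (3/2)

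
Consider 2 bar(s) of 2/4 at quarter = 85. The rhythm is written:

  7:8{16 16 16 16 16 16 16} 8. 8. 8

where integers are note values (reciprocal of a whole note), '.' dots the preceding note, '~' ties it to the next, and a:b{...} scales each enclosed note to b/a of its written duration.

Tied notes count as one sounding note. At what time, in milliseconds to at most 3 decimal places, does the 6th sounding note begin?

note 6 onset = 10/7b = 1008.403ms

1. 0.0ms @ 0 + 201.681ms (2/7)
2. 201.681ms @ 2/7 + 201.681ms (2/7)
3. 403.361ms @ 4/7 + 201.681ms (2/7)
4. 605.042ms @ 6/7 + 201.681ms (2/7)
5. 806.723ms @ 8/7 + 201.681ms (2/7)
6. 1008.403ms @ 10/7 + 201.681ms (2/7)
7. 1210.084ms @ 12/7 + 201.681ms (2/7)
8. 1411.765ms @ 2 + 529.412ms (3/4)
9. 1941.176ms @ 11/4 + 529.412ms (3/4)
10. 2470.588ms @ 7/2 + 352.941ms (1/2)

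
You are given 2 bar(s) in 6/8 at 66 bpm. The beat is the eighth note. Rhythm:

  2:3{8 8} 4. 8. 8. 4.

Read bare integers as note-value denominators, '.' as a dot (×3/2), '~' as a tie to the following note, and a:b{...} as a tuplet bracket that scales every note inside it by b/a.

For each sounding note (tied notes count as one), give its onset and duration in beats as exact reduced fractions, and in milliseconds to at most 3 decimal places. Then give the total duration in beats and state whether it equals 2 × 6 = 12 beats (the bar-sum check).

1) 0.0ms=0b +1363.636ms=3/2b
2) 1363.636ms=3/2b +1363.636ms=3/2b
3) 2727.273ms=3b +2727.273ms=3b
4) 5454.545ms=6b +1363.636ms=3/2b
5) 6818.182ms=15/2b +1363.636ms=3/2b
6) 8181.818ms=9b +2727.273ms=3b
Σ=12b of 12 (66bpm 6/8) — PASS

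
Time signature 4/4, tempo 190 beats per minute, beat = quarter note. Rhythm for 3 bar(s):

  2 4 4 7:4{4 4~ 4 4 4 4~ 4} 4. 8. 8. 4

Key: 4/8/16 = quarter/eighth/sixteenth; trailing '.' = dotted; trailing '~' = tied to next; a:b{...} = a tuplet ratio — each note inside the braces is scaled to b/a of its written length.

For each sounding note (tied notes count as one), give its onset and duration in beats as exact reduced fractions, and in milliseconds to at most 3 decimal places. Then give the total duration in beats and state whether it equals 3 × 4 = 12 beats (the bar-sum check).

1) 0.0ms=0b +631.579ms=2b
2) 631.579ms=2b +315.789ms=1b
3) 947.368ms=3b +315.789ms=1b
4) 1263.158ms=4b +180.451ms=4/7b
5) 1443.609ms=32/7b +360.902ms=8/7b
6) 1804.511ms=40/7b +180.451ms=4/7b
7) 1984.962ms=44/7b +180.451ms=4/7b
8) 2165.414ms=48/7b +360.902ms=8/7b
9) 2526.316ms=8b +473.684ms=3/2b
10) 3000.0ms=19/2b +236.842ms=3/4b
11) 3236.842ms=41/4b +236.842ms=3/4b
12) 3473.684ms=11b +315.789ms=1b
Σ=12b of 12 (190bpm 4/4) — PASS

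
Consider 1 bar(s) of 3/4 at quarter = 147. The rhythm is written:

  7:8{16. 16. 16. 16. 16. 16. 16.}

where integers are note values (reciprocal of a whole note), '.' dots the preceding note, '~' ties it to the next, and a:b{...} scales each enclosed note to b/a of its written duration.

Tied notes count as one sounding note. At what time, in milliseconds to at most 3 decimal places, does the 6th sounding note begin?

1. 0.0ms @ 0 + 174.927ms (3/7)
2. 174.927ms @ 3/7 + 174.927ms (3/7)
3. 349.854ms @ 6/7 + 174.927ms (3/7)
4. 524.781ms @ 9/7 + 174.927ms (3/7)
5. 699.708ms @ 12/7 + 174.927ms (3/7)
6. 874.636ms @ 15/7 + 174.927ms (3/7)
7. 1049.563ms @ 18/7 + 174.927ms (3/7)

note 6 onset = 15/7b = 874.636ms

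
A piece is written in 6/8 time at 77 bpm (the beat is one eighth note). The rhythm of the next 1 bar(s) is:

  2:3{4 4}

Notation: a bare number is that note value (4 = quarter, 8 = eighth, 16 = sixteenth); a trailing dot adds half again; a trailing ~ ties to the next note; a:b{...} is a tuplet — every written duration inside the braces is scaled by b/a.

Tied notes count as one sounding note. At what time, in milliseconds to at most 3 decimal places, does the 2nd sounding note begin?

1. 0.0ms @ 0 + 2337.662ms (3)
2. 2337.662ms @ 3 + 2337.662ms (3)

note 2 onset = 3b = 2337.662ms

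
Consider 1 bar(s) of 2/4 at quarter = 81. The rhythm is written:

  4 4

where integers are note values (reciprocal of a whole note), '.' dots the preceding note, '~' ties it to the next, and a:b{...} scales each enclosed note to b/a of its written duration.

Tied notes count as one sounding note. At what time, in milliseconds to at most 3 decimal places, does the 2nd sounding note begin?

1. 0.0ms @ 0 + 740.741ms (1)
2. 740.741ms @ 1 + 740.741ms (1)

note 2 onset = 1b = 740.741ms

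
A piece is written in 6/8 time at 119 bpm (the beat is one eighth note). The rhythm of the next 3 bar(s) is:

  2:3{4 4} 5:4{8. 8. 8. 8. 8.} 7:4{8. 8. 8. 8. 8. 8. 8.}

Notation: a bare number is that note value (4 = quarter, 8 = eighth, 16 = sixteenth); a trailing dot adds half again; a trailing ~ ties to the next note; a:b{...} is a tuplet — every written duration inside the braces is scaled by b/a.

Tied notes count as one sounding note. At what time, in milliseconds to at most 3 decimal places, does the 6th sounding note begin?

1. 0.0ms @ 0 + 1512.605ms (3)
2. 1512.605ms @ 3 + 1512.605ms (3)
3. 3025.21ms @ 6 + 605.042ms (6/5)
4. 3630.252ms @ 36/5 + 605.042ms (6/5)
5. 4235.294ms @ 42/5 + 605.042ms (6/5)
6. 4840.336ms @ 48/5 + 605.042ms (6/5)
7. 5445.378ms @ 54/5 + 605.042ms (6/5)
8. 6050.42ms @ 12 + 432.173ms (6/7)
9. 6482.593ms @ 90/7 + 432.173ms (6/7)
10. 6914.766ms @ 96/7 + 432.173ms (6/7)
11. 7346.939ms @ 102/7 + 432.173ms (6/7)
12. 7779.112ms @ 108/7 + 432.173ms (6/7)
13. 8211.285ms @ 114/7 + 432.173ms (6/7)
14. 8643.457ms @ 120/7 + 432.173ms (6/7)

note 6 onset = 48/5b = 4840.336ms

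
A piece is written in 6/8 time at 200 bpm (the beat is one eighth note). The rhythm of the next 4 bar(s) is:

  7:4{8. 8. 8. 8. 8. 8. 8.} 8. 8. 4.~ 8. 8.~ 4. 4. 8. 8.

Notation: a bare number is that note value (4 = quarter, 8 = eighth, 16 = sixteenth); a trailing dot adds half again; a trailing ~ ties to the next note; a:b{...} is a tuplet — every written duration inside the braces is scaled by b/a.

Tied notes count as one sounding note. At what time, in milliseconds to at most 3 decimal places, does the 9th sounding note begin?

note 9 onset = 15/2b = 2250.0ms

1. 0.0ms @ 0 + 257.143ms (6/7)
2. 257.143ms @ 6/7 + 257.143ms (6/7)
3. 514.286ms @ 12/7 + 257.143ms (6/7)
4. 771.429ms @ 18/7 + 257.143ms (6/7)
5. 1028.571ms @ 24/7 + 257.143ms (6/7)
6. 1285.714ms @ 30/7 + 257.143ms (6/7)
7. 1542.857ms @ 36/7 + 257.143ms (6/7)
8. 1800.0ms @ 6 + 450.0ms (3/2)
9. 2250.0ms @ 15/2 + 450.0ms (3/2)
10. 2700.0ms @ 9 + 1350.0ms (9/2)
11. 4050.0ms @ 27/2 + 1350.0ms (9/2)
12. 5400.0ms @ 18 + 900.0ms (3)
13. 6300.0ms @ 21 + 450.0ms (3/2)
14. 6750.0ms @ 45/2 + 450.0ms (3/2)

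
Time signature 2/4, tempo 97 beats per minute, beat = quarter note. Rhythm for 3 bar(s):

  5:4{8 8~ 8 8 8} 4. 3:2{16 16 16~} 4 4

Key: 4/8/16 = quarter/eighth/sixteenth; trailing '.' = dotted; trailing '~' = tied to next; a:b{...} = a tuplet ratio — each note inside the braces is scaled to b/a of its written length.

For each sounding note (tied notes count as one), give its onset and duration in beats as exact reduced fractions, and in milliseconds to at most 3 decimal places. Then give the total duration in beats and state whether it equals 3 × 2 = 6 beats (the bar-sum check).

1) 0.0ms=0b +247.423ms=2/5b
2) 247.423ms=2/5b +494.845ms=4/5b
3) 742.268ms=6/5b +247.423ms=2/5b
4) 989.691ms=8/5b +247.423ms=2/5b
5) 1237.113ms=2b +927.835ms=3/2b
6) 2164.948ms=7/2b +103.093ms=1/6b
7) 2268.041ms=11/3b +103.093ms=1/6b
8) 2371.134ms=23/6b +721.649ms=7/6b
9) 3092.784ms=5b +618.557ms=1b
Σ=6b of 6 (97bpm 2/4) — PASS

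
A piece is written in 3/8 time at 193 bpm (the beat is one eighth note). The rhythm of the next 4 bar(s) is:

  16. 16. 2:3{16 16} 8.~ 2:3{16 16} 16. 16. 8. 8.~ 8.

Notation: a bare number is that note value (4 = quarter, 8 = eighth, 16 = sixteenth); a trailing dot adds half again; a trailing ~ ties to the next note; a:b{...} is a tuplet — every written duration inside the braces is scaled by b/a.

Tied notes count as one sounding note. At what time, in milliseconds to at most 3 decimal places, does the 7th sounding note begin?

note 7 onset = 6b = 1865.285ms

1. 0.0ms @ 0 + 233.161ms (3/4)
2. 233.161ms @ 3/4 + 233.161ms (3/4)
3. 466.321ms @ 3/2 + 233.161ms (3/4)
4. 699.482ms @ 9/4 + 233.161ms (3/4)
5. 932.642ms @ 3 + 699.482ms (9/4)
6. 1632.124ms @ 21/4 + 233.161ms (3/4)
7. 1865.285ms @ 6 + 233.161ms (3/4)
8. 2098.446ms @ 27/4 + 233.161ms (3/4)
9. 2331.606ms @ 15/2 + 466.321ms (3/2)
10. 2797.927ms @ 9 + 932.642ms (3)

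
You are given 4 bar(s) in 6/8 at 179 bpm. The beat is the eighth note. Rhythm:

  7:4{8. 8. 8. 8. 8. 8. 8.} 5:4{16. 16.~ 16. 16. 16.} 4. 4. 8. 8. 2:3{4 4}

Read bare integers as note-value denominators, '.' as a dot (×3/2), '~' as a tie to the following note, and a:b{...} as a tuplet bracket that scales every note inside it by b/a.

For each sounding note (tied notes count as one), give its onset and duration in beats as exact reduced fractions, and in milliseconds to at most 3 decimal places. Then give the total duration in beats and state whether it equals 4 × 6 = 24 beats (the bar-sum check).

1) 0.0ms=0b +287.31ms=6/7b
2) 287.31ms=6/7b +287.31ms=6/7b
3) 574.621ms=12/7b +287.31ms=6/7b
4) 861.931ms=18/7b +287.31ms=6/7b
5) 1149.242ms=24/7b +287.31ms=6/7b
6) 1436.552ms=30/7b +287.31ms=6/7b
7) 1723.863ms=36/7b +287.31ms=6/7b
8) 2011.173ms=6b +201.117ms=3/5b
9) 2212.291ms=33/5b +402.235ms=6/5b
10) 2614.525ms=39/5b +201.117ms=3/5b
11) 2815.642ms=42/5b +201.117ms=3/5b
12) 3016.76ms=9b +1005.587ms=3b
13) 4022.346ms=12b +1005.587ms=3b
14) 5027.933ms=15b +502.793ms=3/2b
15) 5530.726ms=33/2b +502.793ms=3/2b
16) 6033.52ms=18b +1005.587ms=3b
17) 7039.106ms=21b +1005.587ms=3b
Σ=24b of 24 (179bpm 6/8) — PASS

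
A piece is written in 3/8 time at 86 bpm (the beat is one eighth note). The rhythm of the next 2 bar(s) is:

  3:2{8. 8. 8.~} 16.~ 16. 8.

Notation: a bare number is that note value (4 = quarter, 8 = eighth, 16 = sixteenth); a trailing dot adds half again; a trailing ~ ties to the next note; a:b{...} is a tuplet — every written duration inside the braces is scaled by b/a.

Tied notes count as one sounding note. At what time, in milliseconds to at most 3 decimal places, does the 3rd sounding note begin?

note 3 onset = 2b = 1395.349ms

1. 0.0ms @ 0 + 697.674ms (1)
2. 697.674ms @ 1 + 697.674ms (1)
3. 1395.349ms @ 2 + 1744.186ms (5/2)
4. 3139.535ms @ 9/2 + 1046.512ms (3/2)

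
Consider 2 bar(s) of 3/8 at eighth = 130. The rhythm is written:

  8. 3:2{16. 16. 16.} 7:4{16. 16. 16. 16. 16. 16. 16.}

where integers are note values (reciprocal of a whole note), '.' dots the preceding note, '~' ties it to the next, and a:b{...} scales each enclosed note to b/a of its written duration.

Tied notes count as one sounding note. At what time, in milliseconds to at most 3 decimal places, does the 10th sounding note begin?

1. 0.0ms @ 0 + 692.308ms (3/2)
2. 692.308ms @ 3/2 + 230.769ms (1/2)
3. 923.077ms @ 2 + 230.769ms (1/2)
4. 1153.846ms @ 5/2 + 230.769ms (1/2)
5. 1384.615ms @ 3 + 197.802ms (3/7)
6. 1582.418ms @ 24/7 + 197.802ms (3/7)
7. 1780.22ms @ 27/7 + 197.802ms (3/7)
8. 1978.022ms @ 30/7 + 197.802ms (3/7)
9. 2175.824ms @ 33/7 + 197.802ms (3/7)
10. 2373.626ms @ 36/7 + 197.802ms (3/7)
11. 2571.429ms @ 39/7 + 197.802ms (3/7)

note 10 onset = 36/7b = 2373.626ms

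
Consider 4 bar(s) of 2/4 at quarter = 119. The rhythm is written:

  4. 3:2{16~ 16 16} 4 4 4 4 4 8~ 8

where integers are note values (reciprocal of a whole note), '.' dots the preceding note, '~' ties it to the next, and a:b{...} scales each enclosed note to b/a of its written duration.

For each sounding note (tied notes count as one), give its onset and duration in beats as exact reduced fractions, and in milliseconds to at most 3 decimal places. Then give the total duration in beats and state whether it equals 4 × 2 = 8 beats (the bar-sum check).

1) 0.0ms=0b +756.303ms=3/2b
2) 756.303ms=3/2b +168.067ms=1/3b
3) 924.37ms=11/6b +84.034ms=1/6b
4) 1008.403ms=2b +504.202ms=1b
5) 1512.605ms=3b +504.202ms=1b
6) 2016.807ms=4b +504.202ms=1b
7) 2521.008ms=5b +504.202ms=1b
8) 3025.21ms=6b +504.202ms=1b
9) 3529.412ms=7b +504.202ms=1b
Σ=8b of 8 (119bpm 2/4) — PASS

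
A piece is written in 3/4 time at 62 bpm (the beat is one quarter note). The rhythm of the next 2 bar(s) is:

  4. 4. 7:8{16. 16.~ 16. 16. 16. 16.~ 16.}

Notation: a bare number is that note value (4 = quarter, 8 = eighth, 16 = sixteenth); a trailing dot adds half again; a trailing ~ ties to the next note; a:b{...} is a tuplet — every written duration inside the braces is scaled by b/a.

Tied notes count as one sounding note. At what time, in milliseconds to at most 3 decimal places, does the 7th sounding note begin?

1. 0.0ms @ 0 + 1451.613ms (3/2)
2. 1451.613ms @ 3/2 + 1451.613ms (3/2)
3. 2903.226ms @ 3 + 414.747ms (3/7)
4. 3317.972ms @ 24/7 + 829.493ms (6/7)
5. 4147.465ms @ 30/7 + 414.747ms (3/7)
6. 4562.212ms @ 33/7 + 414.747ms (3/7)
7. 4976.959ms @ 36/7 + 829.493ms (6/7)

note 7 onset = 36/7b = 4976.959ms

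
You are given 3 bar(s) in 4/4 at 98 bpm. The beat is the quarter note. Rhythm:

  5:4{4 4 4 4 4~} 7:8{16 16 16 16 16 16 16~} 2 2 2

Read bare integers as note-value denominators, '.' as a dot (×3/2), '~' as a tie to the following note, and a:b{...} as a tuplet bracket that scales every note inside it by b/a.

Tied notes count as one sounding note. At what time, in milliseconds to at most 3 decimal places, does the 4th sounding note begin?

note 4 onset = 12/5b = 1469.388ms

1. 0.0ms @ 0 + 489.796ms (4/5)
2. 489.796ms @ 4/5 + 489.796ms (4/5)
3. 979.592ms @ 8/5 + 489.796ms (4/5)
4. 1469.388ms @ 12/5 + 489.796ms (4/5)
5. 1959.184ms @ 16/5 + 664.723ms (38/35)
6. 2623.907ms @ 30/7 + 174.927ms (2/7)
7. 2798.834ms @ 32/7 + 174.927ms (2/7)
8. 2973.761ms @ 34/7 + 174.927ms (2/7)
9. 3148.688ms @ 36/7 + 174.927ms (2/7)
10. 3323.615ms @ 38/7 + 174.927ms (2/7)
11. 3498.542ms @ 40/7 + 1399.417ms (16/7)
12. 4897.959ms @ 8 + 1224.49ms (2)
13. 6122.449ms @ 10 + 1224.49ms (2)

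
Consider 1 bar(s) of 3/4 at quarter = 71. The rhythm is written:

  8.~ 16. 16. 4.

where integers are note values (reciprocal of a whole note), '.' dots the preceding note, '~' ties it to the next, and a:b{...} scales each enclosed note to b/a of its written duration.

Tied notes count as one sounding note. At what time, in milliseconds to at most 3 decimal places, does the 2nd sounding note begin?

note 2 onset = 9/8b = 950.704ms

1. 0.0ms @ 0 + 950.704ms (9/8)
2. 950.704ms @ 9/8 + 316.901ms (3/8)
3. 1267.606ms @ 3/2 + 1267.606ms (3/2)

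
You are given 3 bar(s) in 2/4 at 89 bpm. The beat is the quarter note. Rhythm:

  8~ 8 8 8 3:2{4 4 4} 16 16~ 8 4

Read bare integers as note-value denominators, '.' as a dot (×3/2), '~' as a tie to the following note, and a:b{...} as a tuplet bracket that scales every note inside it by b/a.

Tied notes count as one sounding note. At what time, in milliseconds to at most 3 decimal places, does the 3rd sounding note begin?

1. 0.0ms @ 0 + 674.157ms (1)
2. 674.157ms @ 1 + 337.079ms (1/2)
3. 1011.236ms @ 3/2 + 337.079ms (1/2)
4. 1348.315ms @ 2 + 449.438ms (2/3)
5. 1797.753ms @ 8/3 + 449.438ms (2/3)
6. 2247.191ms @ 10/3 + 449.438ms (2/3)
7. 2696.629ms @ 4 + 168.539ms (1/4)
8. 2865.169ms @ 17/4 + 505.618ms (3/4)
9. 3370.787ms @ 5 + 674.157ms (1)

note 3 onset = 3/2b = 1011.236ms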